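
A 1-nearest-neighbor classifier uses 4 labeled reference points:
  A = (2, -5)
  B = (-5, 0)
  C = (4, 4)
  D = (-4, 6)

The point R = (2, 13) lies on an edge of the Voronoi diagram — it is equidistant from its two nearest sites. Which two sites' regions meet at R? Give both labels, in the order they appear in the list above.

C and D

Squared distances from R to each site:
|RA|² = (2−2)² + (13−(-5))² = 0 + 324 = 324
|RB|² = (2−(-5))² + (13−0)² = 49 + 169 = 218
|RC|² = (2−4)² + (13−4)² = 4 + 81 = 85
|RD|² = (2−(-4))² + (13−6)² = 36 + 49 = 85
R is equidistant from C and D (both at squared distance 85), and every other site is strictly farther — so R lies on the C–D Voronoi edge.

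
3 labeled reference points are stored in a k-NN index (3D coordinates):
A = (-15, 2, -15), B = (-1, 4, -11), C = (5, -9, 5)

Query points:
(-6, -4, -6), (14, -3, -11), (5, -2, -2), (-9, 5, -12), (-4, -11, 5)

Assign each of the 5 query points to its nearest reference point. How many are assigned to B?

(-6, -4, -6) — d² to each: A:198, B:114, C:267 → nearest is B
(14, -3, -11) — d² to each: A:882, B:274, C:373 → nearest is B
(5, -2, -2) — d² to each: A:585, B:153, C:98 → nearest is C
(-9, 5, -12) — d² to each: A:54, B:66, C:681 → nearest is A
(-4, -11, 5) — d² to each: A:690, B:490, C:85 → nearest is C
2 of the 5 points have B as nearest.

2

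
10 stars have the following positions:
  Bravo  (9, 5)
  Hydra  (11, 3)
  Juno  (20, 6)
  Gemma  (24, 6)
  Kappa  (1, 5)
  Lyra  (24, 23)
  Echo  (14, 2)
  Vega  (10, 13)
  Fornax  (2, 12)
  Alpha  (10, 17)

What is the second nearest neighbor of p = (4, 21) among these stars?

Since √ is increasing, it suffices to compare squared distances:
d²(p, Bravo) = (4−9)² + (21−5)² = 25 + 256 = 281
d²(p, Hydra) = (4−11)² + (21−3)² = 49 + 324 = 373
d²(p, Juno) = (4−20)² + (21−6)² = 256 + 225 = 481
d²(p, Gemma) = (4−24)² + (21−6)² = 400 + 225 = 625
d²(p, Kappa) = (4−1)² + (21−5)² = 9 + 256 = 265
d²(p, Lyra) = (4−24)² + (21−23)² = 400 + 4 = 404
d²(p, Echo) = (4−14)² + (21−2)² = 100 + 361 = 461
d²(p, Vega) = (4−10)² + (21−13)² = 36 + 64 = 100
d²(p, Fornax) = (4−2)² + (21−12)² = 4 + 81 = 85
d²(p, Alpha) = (4−10)² + (21−17)² = 36 + 16 = 52
Sorted ascending: Alpha, Fornax, Vega, … — the second-nearest is Fornax.

Fornax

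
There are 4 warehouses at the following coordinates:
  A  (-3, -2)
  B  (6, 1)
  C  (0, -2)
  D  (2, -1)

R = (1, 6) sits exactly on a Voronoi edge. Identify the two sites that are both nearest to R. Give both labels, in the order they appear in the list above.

B and D

Squared distances from R to each site:
|RA|² = 16 + 64 = 80
|RB|² = 25 + 25 = 50
|RC|² = 1 + 64 = 65
|RD|² = 1 + 49 = 50
R is equidistant from B and D (both at squared distance 50), and every other site is strictly farther — so R lies on the B–D Voronoi edge.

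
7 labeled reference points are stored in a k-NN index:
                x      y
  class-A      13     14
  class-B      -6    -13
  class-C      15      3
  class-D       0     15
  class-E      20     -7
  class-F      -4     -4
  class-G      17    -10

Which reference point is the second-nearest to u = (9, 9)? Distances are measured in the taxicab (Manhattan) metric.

d(u, class-A) = 4 + 5 = 9
d(u, class-B) = 15 + 22 = 37
d(u, class-C) = 6 + 6 = 12
d(u, class-D) = 9 + 6 = 15
d(u, class-E) = 11 + 16 = 27
d(u, class-F) = 13 + 13 = 26
d(u, class-G) = 8 + 19 = 27
Sorted ascending: class-A, class-C, class-D, … — the second-nearest is class-C.

class-C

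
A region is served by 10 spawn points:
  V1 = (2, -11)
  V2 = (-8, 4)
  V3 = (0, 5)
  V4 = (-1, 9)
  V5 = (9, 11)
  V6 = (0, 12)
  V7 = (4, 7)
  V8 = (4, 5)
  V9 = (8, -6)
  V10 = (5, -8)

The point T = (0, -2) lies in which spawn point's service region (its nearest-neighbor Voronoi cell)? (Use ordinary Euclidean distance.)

Since √ is increasing, it suffices to compare squared distances:
|TV1|² = 4 + 81 = 85
|TV2|² = 64 + 36 = 100
|TV3|² = 0 + 49 = 49
|TV4|² = 1 + 121 = 122
|TV5|² = 81 + 169 = 250
|TV6|² = 0 + 196 = 196
|TV7|² = 16 + 81 = 97
|TV8|² = 16 + 49 = 65
|TV9|² = 64 + 16 = 80
d²(T, V10) = 25 + 36 = 61
The smallest is to V3, so T lies in the Voronoi region of V3.

V3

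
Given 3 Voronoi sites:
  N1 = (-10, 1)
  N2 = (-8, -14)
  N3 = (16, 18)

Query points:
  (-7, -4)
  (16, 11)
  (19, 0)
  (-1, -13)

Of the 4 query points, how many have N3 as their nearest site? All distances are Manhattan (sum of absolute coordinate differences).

2

(-7, -4) — d to each: N1:8, N2:11, N3:45 → nearest is N1
(16, 11) — d to each: N1:36, N2:49, N3:7 → nearest is N3
(19, 0) — d to each: N1:30, N2:41, N3:21 → nearest is N3
(-1, -13) — d to each: N1:23, N2:8, N3:48 → nearest is N2
2 of the 4 points have N3 as nearest.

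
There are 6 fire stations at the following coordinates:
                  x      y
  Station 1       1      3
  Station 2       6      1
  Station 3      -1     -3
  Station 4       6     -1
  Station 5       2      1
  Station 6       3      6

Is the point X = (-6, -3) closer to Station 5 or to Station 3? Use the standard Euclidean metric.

Compare squared distances:
d²(X, Station 5) = (-6−2)² + (-3−1)² = 64 + 16 = 80
d²(X, Station 3) = (-6−(-1))² + (-3−(-3))² = 25 + 0 = 25
80 > 25, so Station 3 is closer.

Station 3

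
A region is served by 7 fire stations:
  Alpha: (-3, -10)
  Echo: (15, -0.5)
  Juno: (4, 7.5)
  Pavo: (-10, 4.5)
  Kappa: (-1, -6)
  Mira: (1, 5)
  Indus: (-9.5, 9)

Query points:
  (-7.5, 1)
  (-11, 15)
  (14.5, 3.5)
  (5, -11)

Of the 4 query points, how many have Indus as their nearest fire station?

(-7.5, 1) — d² to each: Alpha:141.25, Echo:508.5, Juno:174.5, Pavo:18.5, Kappa:91.25, Mira:88.25, Indus:68 → nearest is Pavo
(-11, 15) — d² to each: Alpha:689, Echo:916.25, Juno:281.25, Pavo:111.25, Kappa:541, Mira:244, Indus:38.25 → nearest is Indus
(14.5, 3.5) — d² to each: Alpha:488.5, Echo:16.25, Juno:126.25, Pavo:601.25, Kappa:330.5, Mira:184.5, Indus:606.25 → nearest is Echo
(5, -11) — d² to each: Alpha:65, Echo:210.25, Juno:343.25, Pavo:465.25, Kappa:61, Mira:272, Indus:610.25 → nearest is Kappa
1 of the 4 points has Indus as nearest.

1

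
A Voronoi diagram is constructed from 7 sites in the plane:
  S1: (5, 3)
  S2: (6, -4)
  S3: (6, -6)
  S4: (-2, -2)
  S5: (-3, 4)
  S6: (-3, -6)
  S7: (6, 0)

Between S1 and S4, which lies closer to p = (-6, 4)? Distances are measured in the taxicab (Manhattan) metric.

d(p,S1) = |-6−5| + |4−3| = 11 + 1 = 12
d(p,S4) = |-6−(-2)| + |4−(-2)| = 4 + 6 = 10
12 > 10, so S4 is closer.

S4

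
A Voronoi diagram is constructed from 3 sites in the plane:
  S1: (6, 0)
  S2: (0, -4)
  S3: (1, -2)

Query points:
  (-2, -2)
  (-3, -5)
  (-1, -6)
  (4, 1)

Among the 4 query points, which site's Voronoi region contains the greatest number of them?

S2

(-2, -2) — d² to each: S1:68, S2:8, S3:9 → nearest is S2
(-3, -5) — d² to each: S1:106, S2:10, S3:25 → nearest is S2
(-1, -6) — d² to each: S1:85, S2:5, S3:20 → nearest is S2
(4, 1) — d² to each: S1:5, S2:41, S3:18 → nearest is S1
Tally — S1:1, S2:3. S2 captures the most (3).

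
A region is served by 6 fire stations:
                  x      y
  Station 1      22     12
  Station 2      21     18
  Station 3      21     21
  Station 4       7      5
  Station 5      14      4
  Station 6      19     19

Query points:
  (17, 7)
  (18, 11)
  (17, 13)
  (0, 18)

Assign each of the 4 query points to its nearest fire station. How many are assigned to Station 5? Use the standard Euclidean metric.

(17, 7) — d² to each: Station 1:50, Station 2:137, Station 3:212, Station 4:104, Station 5:18, Station 6:148 → nearest is Station 5
(18, 11) — d² to each: Station 1:17, Station 2:58, Station 3:109, Station 4:157, Station 5:65, Station 6:65 → nearest is Station 1
(17, 13) — d² to each: Station 1:26, Station 2:41, Station 3:80, Station 4:164, Station 5:90, Station 6:40 → nearest is Station 1
(0, 18) — d² to each: Station 1:520, Station 2:441, Station 3:450, Station 4:218, Station 5:392, Station 6:362 → nearest is Station 4
1 of the 4 points has Station 5 as nearest.

1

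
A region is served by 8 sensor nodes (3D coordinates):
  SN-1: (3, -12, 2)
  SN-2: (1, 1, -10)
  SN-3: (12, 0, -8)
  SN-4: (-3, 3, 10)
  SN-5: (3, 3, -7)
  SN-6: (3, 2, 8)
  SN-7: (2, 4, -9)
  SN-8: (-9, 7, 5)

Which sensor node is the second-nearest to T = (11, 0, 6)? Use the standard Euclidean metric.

SN-3

Squared Euclidean distances:
d²(T, SN-1) = (11−3)² + (0−(-12))² + (6−2)² = 64 + 144 + 16 = 224
d²(T, SN-2) = (11−1)² + (0−1)² + (6−(-10))² = 100 + 1 + 256 = 357
d²(T, SN-3) = (11−12)² + (0−0)² + (6−(-8))² = 1 + 0 + 196 = 197
d²(T, SN-4) = (11−(-3))² + (0−3)² + (6−10)² = 196 + 9 + 16 = 221
d²(T, SN-5) = (11−3)² + (0−3)² + (6−(-7))² = 64 + 9 + 169 = 242
d²(T, SN-6) = (11−3)² + (0−2)² + (6−8)² = 64 + 4 + 4 = 72
d²(T, SN-7) = (11−2)² + (0−4)² + (6−(-9))² = 81 + 16 + 225 = 322
d²(T, SN-8) = (11−(-9))² + (0−7)² + (6−5)² = 400 + 49 + 1 = 450
Sorted ascending: SN-6, SN-3, SN-4, … — the second-nearest is SN-3.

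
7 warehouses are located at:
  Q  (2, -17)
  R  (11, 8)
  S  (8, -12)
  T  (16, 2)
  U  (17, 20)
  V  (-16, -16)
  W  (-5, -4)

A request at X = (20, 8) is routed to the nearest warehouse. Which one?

Since √ is increasing, it suffices to compare squared distances:
|XQ|² = 324 + 625 = 949
|XR|² = 81 + 0 = 81
|XS|² = 144 + 400 = 544
|XT|² = 16 + 36 = 52
|XU|² = 9 + 144 = 153
|XV|² = 1296 + 576 = 1872
|XW|² = 625 + 144 = 769
Minimum is at T.

T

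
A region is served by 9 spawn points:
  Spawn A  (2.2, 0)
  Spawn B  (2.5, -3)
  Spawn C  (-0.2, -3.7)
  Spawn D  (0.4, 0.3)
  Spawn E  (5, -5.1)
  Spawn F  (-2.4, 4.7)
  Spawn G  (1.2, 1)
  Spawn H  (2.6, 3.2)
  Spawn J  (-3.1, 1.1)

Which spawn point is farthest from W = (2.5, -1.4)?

Compare squared distances (the ordering matches that of the actual distances):
d²(W, Spawn A) = 0.09 + 1.96 = 2.05
d²(W, Spawn B) = 0 + 2.56 = 2.56
d²(W, Spawn C) = 7.29 + 5.29 = 12.58
d²(W, Spawn D) = 4.41 + 2.89 = 7.3
d²(W, Spawn E) = 6.25 + 13.69 = 19.94
d²(W, Spawn F) = 24.01 + 37.21 = 61.22
d²(W, Spawn G) = 1.69 + 5.76 = 7.45
d²(W, Spawn H) = 0.01 + 21.16 = 21.17
d²(W, Spawn J) = 31.36 + 6.25 = 37.61
The largest is to Spawn F.

Spawn F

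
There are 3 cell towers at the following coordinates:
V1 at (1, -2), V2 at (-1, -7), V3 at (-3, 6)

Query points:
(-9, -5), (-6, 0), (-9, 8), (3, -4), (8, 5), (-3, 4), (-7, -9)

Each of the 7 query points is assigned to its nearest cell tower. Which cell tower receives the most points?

V3

(-9, -5) — d² to each: V1:109, V2:68, V3:157 → nearest is V2
(-6, 0) — d² to each: V1:53, V2:74, V3:45 → nearest is V3
(-9, 8) — d² to each: V1:200, V2:289, V3:40 → nearest is V3
(3, -4) — d² to each: V1:8, V2:25, V3:136 → nearest is V1
(8, 5) — d² to each: V1:98, V2:225, V3:122 → nearest is V1
(-3, 4) — d² to each: V1:52, V2:125, V3:4 → nearest is V3
(-7, -9) — d² to each: V1:113, V2:40, V3:241 → nearest is V2
Tally — V1:2, V2:2, V3:3. V3 captures the most (3).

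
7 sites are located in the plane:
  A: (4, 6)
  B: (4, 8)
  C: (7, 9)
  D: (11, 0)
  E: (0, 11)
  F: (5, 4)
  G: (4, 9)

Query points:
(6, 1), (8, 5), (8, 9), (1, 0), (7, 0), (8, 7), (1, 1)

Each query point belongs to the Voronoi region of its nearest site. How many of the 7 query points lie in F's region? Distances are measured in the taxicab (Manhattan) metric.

(6, 1) — d to each: A:7, B:9, C:9, D:6, E:16, F:4, G:10 → nearest is F
(8, 5) — d to each: A:5, B:7, C:5, D:8, E:14, F:4, G:8 → nearest is F
(8, 9) — d to each: A:7, B:5, C:1, D:12, E:10, F:8, G:4 → nearest is C
(1, 0) — d to each: A:9, B:11, C:15, D:10, E:12, F:8, G:12 → nearest is F
(7, 0) — d to each: A:9, B:11, C:9, D:4, E:18, F:6, G:12 → nearest is D
(8, 7) — d to each: A:5, B:5, C:3, D:10, E:12, F:6, G:6 → nearest is C
(1, 1) — d to each: A:8, B:10, C:14, D:11, E:11, F:7, G:11 → nearest is F
4 of the 7 points have F as nearest.

4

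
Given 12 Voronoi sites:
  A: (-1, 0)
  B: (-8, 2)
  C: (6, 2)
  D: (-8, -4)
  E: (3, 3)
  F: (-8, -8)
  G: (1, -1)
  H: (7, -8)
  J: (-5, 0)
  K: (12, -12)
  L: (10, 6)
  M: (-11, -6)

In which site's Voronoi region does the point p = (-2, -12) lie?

F

Compare squared distances (the ordering matches that of the actual distances):
|pA|² = (-2−(-1))² + (-12−0)² = 1 + 144 = 145
|pB|² = (-2−(-8))² + (-12−2)² = 36 + 196 = 232
|pC|² = (-2−6)² + (-12−2)² = 64 + 196 = 260
|pD|² = (-2−(-8))² + (-12−(-4))² = 36 + 64 = 100
|pE|² = (-2−3)² + (-12−3)² = 25 + 225 = 250
|pF|² = (-2−(-8))² + (-12−(-8))² = 36 + 16 = 52
|pG|² = (-2−1)² + (-12−(-1))² = 9 + 121 = 130
|pH|² = (-2−7)² + (-12−(-8))² = 81 + 16 = 97
|pJ|² = (-2−(-5))² + (-12−0)² = 9 + 144 = 153
|pK|² = (-2−12)² + (-12−(-12))² = 196 + 0 = 196
|pL|² = (-2−10)² + (-12−6)² = 144 + 324 = 468
|pM|² = (-2−(-11))² + (-12−(-6))² = 81 + 36 = 117
Minimum is at F.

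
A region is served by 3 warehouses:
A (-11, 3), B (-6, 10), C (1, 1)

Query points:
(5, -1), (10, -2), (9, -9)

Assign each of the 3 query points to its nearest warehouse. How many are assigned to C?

3

(5, -1) — d² to each: A:272, B:242, C:20 → nearest is C
(10, -2) — d² to each: A:466, B:400, C:90 → nearest is C
(9, -9) — d² to each: A:544, B:586, C:164 → nearest is C
3 of the 3 points have C as nearest.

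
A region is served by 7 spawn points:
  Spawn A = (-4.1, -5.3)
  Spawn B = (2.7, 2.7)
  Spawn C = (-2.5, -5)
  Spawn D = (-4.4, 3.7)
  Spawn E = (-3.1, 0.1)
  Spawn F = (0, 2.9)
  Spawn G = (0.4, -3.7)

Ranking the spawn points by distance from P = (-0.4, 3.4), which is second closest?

Since √ is increasing, it suffices to compare squared distances:
d²(P, Spawn A) = (-0.4−(-4.1))² + (3.4−(-5.3))² = 13.69 + 75.69 = 89.38
d²(P, Spawn B) = (-0.4−2.7)² + (3.4−2.7)² = 9.61 + 0.49 = 10.1
d²(P, Spawn C) = (-0.4−(-2.5))² + (3.4−(-5))² = 4.41 + 70.56 = 74.97
d²(P, Spawn D) = (-0.4−(-4.4))² + (3.4−3.7)² = 16 + 0.09 = 16.09
d²(P, Spawn E) = (-0.4−(-3.1))² + (3.4−0.1)² = 7.29 + 10.89 = 18.18
d²(P, Spawn F) = (-0.4−0)² + (3.4−2.9)² = 0.16 + 0.25 = 0.41
d²(P, Spawn G) = (-0.4−0.4)² + (3.4−(-3.7))² = 0.64 + 50.41 = 51.05
Sorted ascending: Spawn F, Spawn B, Spawn D, … — the second-nearest is Spawn B.

Spawn B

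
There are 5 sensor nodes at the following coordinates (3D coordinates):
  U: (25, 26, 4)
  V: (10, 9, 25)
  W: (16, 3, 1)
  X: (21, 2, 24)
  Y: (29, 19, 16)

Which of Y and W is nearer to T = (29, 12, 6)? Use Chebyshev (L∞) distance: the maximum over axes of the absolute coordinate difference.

d(T,Y) = max(0, 7, 10) = 10
d(T,W) = max(13, 9, 5) = 13
10 < 13, so Y is closer.

Y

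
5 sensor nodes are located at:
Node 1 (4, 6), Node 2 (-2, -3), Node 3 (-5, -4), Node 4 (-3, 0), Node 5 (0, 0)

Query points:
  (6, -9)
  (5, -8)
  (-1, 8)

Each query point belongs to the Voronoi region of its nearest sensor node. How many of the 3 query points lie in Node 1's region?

1

(6, -9) — d² to each: Node 1:229, Node 2:100, Node 3:146, Node 4:162, Node 5:117 → nearest is Node 2
(5, -8) — d² to each: Node 1:197, Node 2:74, Node 3:116, Node 4:128, Node 5:89 → nearest is Node 2
(-1, 8) — d² to each: Node 1:29, Node 2:122, Node 3:160, Node 4:68, Node 5:65 → nearest is Node 1
1 of the 3 points has Node 1 as nearest.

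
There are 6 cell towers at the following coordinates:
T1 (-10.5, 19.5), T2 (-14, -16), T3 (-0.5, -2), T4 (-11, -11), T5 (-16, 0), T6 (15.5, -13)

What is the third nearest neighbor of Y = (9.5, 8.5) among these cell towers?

T1

Squared Euclidean distances:
|YT1|² = 400 + 121 = 521
|YT2|² = 552.25 + 600.25 = 1152.5
|YT3|² = 100 + 110.25 = 210.25
|YT4|² = 420.25 + 380.25 = 800.5
|YT5|² = 650.25 + 72.25 = 722.5
|YT6|² = 36 + 462.25 = 498.25
Sorted ascending: T3, T6, T1, T5, … — the third-nearest is T1.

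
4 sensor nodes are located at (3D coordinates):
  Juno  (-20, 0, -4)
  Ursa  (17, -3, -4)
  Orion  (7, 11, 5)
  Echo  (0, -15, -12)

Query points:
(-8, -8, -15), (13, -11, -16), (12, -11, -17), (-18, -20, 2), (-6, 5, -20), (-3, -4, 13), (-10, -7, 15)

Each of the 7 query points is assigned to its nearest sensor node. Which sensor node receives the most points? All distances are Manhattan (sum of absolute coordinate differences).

(-8, -8, -15) — d to each: Juno:31, Ursa:41, Orion:54, Echo:18 → nearest is Echo
(13, -11, -16) — d to each: Juno:56, Ursa:24, Orion:49, Echo:21 → nearest is Echo
(12, -11, -17) — d to each: Juno:56, Ursa:26, Orion:49, Echo:21 → nearest is Echo
(-18, -20, 2) — d to each: Juno:28, Ursa:58, Orion:59, Echo:37 → nearest is Juno
(-6, 5, -20) — d to each: Juno:35, Ursa:47, Orion:44, Echo:34 → nearest is Echo
(-3, -4, 13) — d to each: Juno:38, Ursa:38, Orion:33, Echo:39 → nearest is Orion
(-10, -7, 15) — d to each: Juno:36, Ursa:50, Orion:45, Echo:45 → nearest is Juno
Tally — Juno:2, Orion:1, Echo:4. Echo captures the most (4).

Echo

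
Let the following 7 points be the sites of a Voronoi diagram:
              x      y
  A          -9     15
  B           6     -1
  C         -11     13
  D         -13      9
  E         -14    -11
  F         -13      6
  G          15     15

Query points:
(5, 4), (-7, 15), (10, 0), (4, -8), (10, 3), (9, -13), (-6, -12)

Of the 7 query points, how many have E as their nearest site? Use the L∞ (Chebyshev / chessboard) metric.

(5, 4) — d to each: A:14, B:5, C:16, D:18, E:19, F:18, G:11 → nearest is B
(-7, 15) — d to each: A:2, B:16, C:4, D:6, E:26, F:9, G:22 → nearest is A
(10, 0) — d to each: A:19, B:4, C:21, D:23, E:24, F:23, G:15 → nearest is B
(4, -8) — d to each: A:23, B:7, C:21, D:17, E:18, F:17, G:23 → nearest is B
(10, 3) — d to each: A:19, B:4, C:21, D:23, E:24, F:23, G:12 → nearest is B
(9, -13) — d to each: A:28, B:12, C:26, D:22, E:23, F:22, G:28 → nearest is B
(-6, -12) — d to each: A:27, B:12, C:25, D:21, E:8, F:18, G:27 → nearest is E
1 of the 7 points has E as nearest.

1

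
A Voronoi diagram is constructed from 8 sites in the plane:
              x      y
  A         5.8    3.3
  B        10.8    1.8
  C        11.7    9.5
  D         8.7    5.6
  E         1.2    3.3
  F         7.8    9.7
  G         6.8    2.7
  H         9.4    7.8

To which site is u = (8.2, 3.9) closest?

Since √ is increasing, it suffices to compare squared distances:
|uA|² = 5.76 + 0.36 = 6.12
|uB|² = 6.76 + 4.41 = 11.17
|uC|² = 12.25 + 31.36 = 43.61
|uD|² = 0.25 + 2.89 = 3.14
|uE|² = 49 + 0.36 = 49.36
|uF|² = 0.16 + 33.64 = 33.8
|uG|² = 1.96 + 1.44 = 3.4
|uH|² = 1.44 + 15.21 = 16.65
D is nearest.

D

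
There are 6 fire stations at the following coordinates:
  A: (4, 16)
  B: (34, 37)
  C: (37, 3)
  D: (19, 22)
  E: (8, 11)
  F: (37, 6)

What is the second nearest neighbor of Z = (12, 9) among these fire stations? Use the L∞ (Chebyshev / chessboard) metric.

d(Z,A) = max(8, 7) = 8
d(Z,B) = max(22, 28) = 28
d(Z,C) = max(25, 6) = 25
d(Z,D) = max(7, 13) = 13
d(Z,E) = max(4, 2) = 4
d(Z,F) = max(25, 3) = 25
Sorted ascending: E, A, D, … — the second-nearest is A.

A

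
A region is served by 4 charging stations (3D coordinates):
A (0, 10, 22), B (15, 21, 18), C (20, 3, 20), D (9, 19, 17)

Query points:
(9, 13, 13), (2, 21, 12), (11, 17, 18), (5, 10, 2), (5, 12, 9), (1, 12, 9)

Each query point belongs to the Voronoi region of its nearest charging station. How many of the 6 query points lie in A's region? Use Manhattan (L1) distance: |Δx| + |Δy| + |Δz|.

(9, 13, 13) — d to each: A:21, B:19, C:28, D:10 → nearest is D
(2, 21, 12) — d to each: A:23, B:19, C:44, D:14 → nearest is D
(11, 17, 18) — d to each: A:22, B:8, C:25, D:5 → nearest is D
(5, 10, 2) — d to each: A:25, B:37, C:40, D:28 → nearest is A
(5, 12, 9) — d to each: A:20, B:28, C:35, D:19 → nearest is D
(1, 12, 9) — d to each: A:16, B:32, C:39, D:23 → nearest is A
2 of the 6 points have A as nearest.

2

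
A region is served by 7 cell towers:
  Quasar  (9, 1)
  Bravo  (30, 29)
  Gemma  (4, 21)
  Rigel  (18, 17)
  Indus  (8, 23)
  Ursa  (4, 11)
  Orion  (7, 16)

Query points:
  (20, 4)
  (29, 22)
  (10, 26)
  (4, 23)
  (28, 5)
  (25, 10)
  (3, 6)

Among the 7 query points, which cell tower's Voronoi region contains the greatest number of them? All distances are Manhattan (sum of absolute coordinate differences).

Rigel

(20, 4) — d to each: Quasar:14, Bravo:35, Gemma:33, Rigel:15, Indus:31, Ursa:23, Orion:25 → nearest is Quasar
(29, 22) — d to each: Quasar:41, Bravo:8, Gemma:26, Rigel:16, Indus:22, Ursa:36, Orion:28 → nearest is Bravo
(10, 26) — d to each: Quasar:26, Bravo:23, Gemma:11, Rigel:17, Indus:5, Ursa:21, Orion:13 → nearest is Indus
(4, 23) — d to each: Quasar:27, Bravo:32, Gemma:2, Rigel:20, Indus:4, Ursa:12, Orion:10 → nearest is Gemma
(28, 5) — d to each: Quasar:23, Bravo:26, Gemma:40, Rigel:22, Indus:38, Ursa:30, Orion:32 → nearest is Rigel
(25, 10) — d to each: Quasar:25, Bravo:24, Gemma:32, Rigel:14, Indus:30, Ursa:22, Orion:24 → nearest is Rigel
(3, 6) — d to each: Quasar:11, Bravo:50, Gemma:16, Rigel:26, Indus:22, Ursa:6, Orion:14 → nearest is Ursa
Tally — Quasar:1, Bravo:1, Gemma:1, Rigel:2, Indus:1, Ursa:1. Rigel captures the most (2).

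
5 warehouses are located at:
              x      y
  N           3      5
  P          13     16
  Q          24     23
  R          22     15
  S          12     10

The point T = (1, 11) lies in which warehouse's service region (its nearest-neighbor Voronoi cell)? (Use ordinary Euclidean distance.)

Squared Euclidean distances:
|TN|² = (1−3)² + (11−5)² = 4 + 36 = 40
|TP|² = (1−13)² + (11−16)² = 144 + 25 = 169
|TQ|² = (1−24)² + (11−23)² = 529 + 144 = 673
|TR|² = (1−22)² + (11−15)² = 441 + 16 = 457
|TS|² = (1−12)² + (11−10)² = 121 + 1 = 122
The smallest is to N, so T lies in the Voronoi region of N.

N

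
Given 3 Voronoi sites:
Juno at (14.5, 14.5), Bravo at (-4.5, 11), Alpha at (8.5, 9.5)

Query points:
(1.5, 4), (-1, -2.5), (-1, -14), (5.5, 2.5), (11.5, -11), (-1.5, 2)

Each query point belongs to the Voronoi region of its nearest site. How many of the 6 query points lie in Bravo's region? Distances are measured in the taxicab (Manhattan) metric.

3

(1.5, 4) — d to each: Juno:23.5, Bravo:13, Alpha:12.5 → nearest is Alpha
(-1, -2.5) — d to each: Juno:32.5, Bravo:17, Alpha:21.5 → nearest is Bravo
(-1, -14) — d to each: Juno:44, Bravo:28.5, Alpha:33 → nearest is Bravo
(5.5, 2.5) — d to each: Juno:21, Bravo:18.5, Alpha:10 → nearest is Alpha
(11.5, -11) — d to each: Juno:28.5, Bravo:38, Alpha:23.5 → nearest is Alpha
(-1.5, 2) — d to each: Juno:28.5, Bravo:12, Alpha:17.5 → nearest is Bravo
3 of the 6 points have Bravo as nearest.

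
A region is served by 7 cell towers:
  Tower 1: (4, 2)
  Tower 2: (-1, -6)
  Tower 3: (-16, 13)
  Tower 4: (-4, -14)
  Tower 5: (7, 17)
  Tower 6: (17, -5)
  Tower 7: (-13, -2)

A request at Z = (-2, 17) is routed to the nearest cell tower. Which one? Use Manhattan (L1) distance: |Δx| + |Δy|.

d(Z, Tower 1) = |-2−4| + |17−2| = 6 + 15 = 21
d(Z, Tower 2) = |-2−(-1)| + |17−(-6)| = 1 + 23 = 24
d(Z, Tower 3) = |-2−(-16)| + |17−13| = 14 + 4 = 18
d(Z, Tower 4) = |-2−(-4)| + |17−(-14)| = 2 + 31 = 33
d(Z, Tower 5) = |-2−7| + |17−17| = 9 + 0 = 9
d(Z, Tower 6) = |-2−17| + |17−(-5)| = 19 + 22 = 41
d(Z, Tower 7) = |-2−(-13)| + |17−(-2)| = 11 + 19 = 30
Minimum is at Tower 5.

Tower 5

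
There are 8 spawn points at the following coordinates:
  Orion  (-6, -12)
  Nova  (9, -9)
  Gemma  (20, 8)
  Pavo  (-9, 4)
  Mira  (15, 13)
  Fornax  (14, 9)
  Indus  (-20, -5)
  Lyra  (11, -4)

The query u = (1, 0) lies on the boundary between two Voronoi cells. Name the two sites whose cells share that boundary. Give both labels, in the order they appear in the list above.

Squared distances from u to each site:
d²(u, Orion) = (1−(-6))² + (0−(-12))² = 49 + 144 = 193
d²(u, Nova) = (1−9)² + (0−(-9))² = 64 + 81 = 145
d²(u, Gemma) = (1−20)² + (0−8)² = 361 + 64 = 425
d²(u, Pavo) = (1−(-9))² + (0−4)² = 100 + 16 = 116
d²(u, Mira) = (1−15)² + (0−13)² = 196 + 169 = 365
d²(u, Fornax) = (1−14)² + (0−9)² = 169 + 81 = 250
d²(u, Indus) = (1−(-20))² + (0−(-5))² = 441 + 25 = 466
d²(u, Lyra) = (1−11)² + (0−(-4))² = 100 + 16 = 116
u is equidistant from Pavo and Lyra (both at squared distance 116), and every other site is strictly farther — so u lies on the Pavo–Lyra Voronoi edge.

Pavo and Lyra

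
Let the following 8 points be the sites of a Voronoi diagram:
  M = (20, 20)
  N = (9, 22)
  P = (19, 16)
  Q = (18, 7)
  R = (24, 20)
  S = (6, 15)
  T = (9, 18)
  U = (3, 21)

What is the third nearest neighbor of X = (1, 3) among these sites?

Squared Euclidean distances:
|XM|² = (1−20)² + (3−20)² = 361 + 289 = 650
|XN|² = (1−9)² + (3−22)² = 64 + 361 = 425
|XP|² = (1−19)² + (3−16)² = 324 + 169 = 493
|XQ|² = (1−18)² + (3−7)² = 289 + 16 = 305
|XR|² = (1−24)² + (3−20)² = 529 + 289 = 818
|XS|² = (1−6)² + (3−15)² = 25 + 144 = 169
|XT|² = (1−9)² + (3−18)² = 64 + 225 = 289
|XU|² = (1−3)² + (3−21)² = 4 + 324 = 328
Sorted ascending: S, T, Q, U, … — the third-nearest is Q.

Q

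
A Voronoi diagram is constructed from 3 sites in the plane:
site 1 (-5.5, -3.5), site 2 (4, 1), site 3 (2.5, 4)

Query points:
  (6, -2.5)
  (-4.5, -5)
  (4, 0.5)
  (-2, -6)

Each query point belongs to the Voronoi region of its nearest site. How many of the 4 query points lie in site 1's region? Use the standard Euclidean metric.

(6, -2.5) — d² to each: site 1:133.25, site 2:16.25, site 3:54.5 → nearest is site 2
(-4.5, -5) — d² to each: site 1:3.25, site 2:108.25, site 3:130 → nearest is site 1
(4, 0.5) — d² to each: site 1:106.25, site 2:0.25, site 3:14.5 → nearest is site 2
(-2, -6) — d² to each: site 1:18.5, site 2:85, site 3:120.25 → nearest is site 1
2 of the 4 points have site 1 as nearest.

2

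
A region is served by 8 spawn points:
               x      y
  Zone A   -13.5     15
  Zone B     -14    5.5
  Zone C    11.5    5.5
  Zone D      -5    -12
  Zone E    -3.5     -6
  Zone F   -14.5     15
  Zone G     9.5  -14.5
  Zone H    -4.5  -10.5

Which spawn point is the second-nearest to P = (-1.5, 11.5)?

Squared Euclidean distances:
d²(P, Zone A) = 144 + 12.25 = 156.25
d²(P, Zone B) = 156.25 + 36 = 192.25
d²(P, Zone C) = 169 + 36 = 205
d²(P, Zone D) = 12.25 + 552.25 = 564.5
d²(P, Zone E) = 4 + 306.25 = 310.25
d²(P, Zone F) = 169 + 12.25 = 181.25
d²(P, Zone G) = 121 + 676 = 797
d²(P, Zone H) = 9 + 484 = 493
Sorted ascending: Zone A, Zone F, Zone B, … — the second-nearest is Zone F.

Zone F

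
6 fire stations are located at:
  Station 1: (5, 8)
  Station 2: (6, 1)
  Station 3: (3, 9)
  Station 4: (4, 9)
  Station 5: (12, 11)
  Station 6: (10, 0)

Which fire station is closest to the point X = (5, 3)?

Station 2

Squared Euclidean distances:
d²(X, Station 1) = (5−5)² + (3−8)² = 0 + 25 = 25
d²(X, Station 2) = (5−6)² + (3−1)² = 1 + 4 = 5
d²(X, Station 3) = (5−3)² + (3−9)² = 4 + 36 = 40
d²(X, Station 4) = (5−4)² + (3−9)² = 1 + 36 = 37
d²(X, Station 5) = (5−12)² + (3−11)² = 49 + 64 = 113
d²(X, Station 6) = (5−10)² + (3−0)² = 25 + 9 = 34
The smallest is to Station 2, so X lies in the Voronoi region of Station 2.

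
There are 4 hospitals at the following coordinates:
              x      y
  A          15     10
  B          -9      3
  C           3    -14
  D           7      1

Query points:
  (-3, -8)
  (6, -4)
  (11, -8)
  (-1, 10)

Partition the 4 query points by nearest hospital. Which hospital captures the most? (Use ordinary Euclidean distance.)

D

(-3, -8) — d² to each: A:648, B:157, C:72, D:181 → nearest is C
(6, -4) — d² to each: A:277, B:274, C:109, D:26 → nearest is D
(11, -8) — d² to each: A:340, B:521, C:100, D:97 → nearest is D
(-1, 10) — d² to each: A:256, B:113, C:592, D:145 → nearest is B
Tally — B:1, C:1, D:2. D captures the most (2).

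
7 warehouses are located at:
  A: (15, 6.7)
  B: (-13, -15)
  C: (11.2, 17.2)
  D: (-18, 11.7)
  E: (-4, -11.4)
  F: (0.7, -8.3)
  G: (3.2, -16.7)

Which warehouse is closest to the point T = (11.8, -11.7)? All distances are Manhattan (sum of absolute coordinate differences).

d(T,A) = |11.8−15| + |-11.7−6.7| = 3.2 + 18.4 = 21.6
d(T,B) = |11.8−(-13)| + |-11.7−(-15)| = 24.8 + 3.3 = 28.1
d(T,C) = |11.8−11.2| + |-11.7−17.2| = 0.6 + 28.9 = 29.5
d(T,D) = |11.8−(-18)| + |-11.7−11.7| = 29.8 + 23.4 = 53.2
d(T,E) = |11.8−(-4)| + |-11.7−(-11.4)| = 15.8 + 0.3 = 16.1
d(T,F) = |11.8−0.7| + |-11.7−(-8.3)| = 11.1 + 3.4 = 14.5
d(T,G) = |11.8−3.2| + |-11.7−(-16.7)| = 8.6 + 5 = 13.6
The smallest is to G, so T lies in the Voronoi region of G.

G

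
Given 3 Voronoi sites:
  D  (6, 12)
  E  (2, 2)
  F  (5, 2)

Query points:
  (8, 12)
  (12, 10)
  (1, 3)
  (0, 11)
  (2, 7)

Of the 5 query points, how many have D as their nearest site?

(8, 12) — d² to each: D:4, E:136, F:109 → nearest is D
(12, 10) — d² to each: D:40, E:164, F:113 → nearest is D
(1, 3) — d² to each: D:106, E:2, F:17 → nearest is E
(0, 11) — d² to each: D:37, E:85, F:106 → nearest is D
(2, 7) — d² to each: D:41, E:25, F:34 → nearest is E
3 of the 5 points have D as nearest.

3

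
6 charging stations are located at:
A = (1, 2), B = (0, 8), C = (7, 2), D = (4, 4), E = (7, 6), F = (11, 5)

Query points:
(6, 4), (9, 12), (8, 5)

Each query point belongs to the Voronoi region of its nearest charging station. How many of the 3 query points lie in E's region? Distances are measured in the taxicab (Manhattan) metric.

(6, 4) — d to each: A:7, B:10, C:3, D:2, E:3, F:6 → nearest is D
(9, 12) — d to each: A:18, B:13, C:12, D:13, E:8, F:9 → nearest is E
(8, 5) — d to each: A:10, B:11, C:4, D:5, E:2, F:3 → nearest is E
2 of the 3 points have E as nearest.

2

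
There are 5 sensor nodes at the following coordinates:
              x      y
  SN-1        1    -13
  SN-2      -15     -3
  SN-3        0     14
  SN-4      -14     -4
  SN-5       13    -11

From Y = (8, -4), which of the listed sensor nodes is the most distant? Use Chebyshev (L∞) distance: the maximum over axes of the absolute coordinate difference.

SN-2

d(Y, SN-1) = max(7, 9) = 9
d(Y, SN-2) = max(23, 1) = 23
d(Y, SN-3) = max(8, 18) = 18
d(Y, SN-4) = max(22, 0) = 22
d(Y, SN-5) = max(5, 7) = 7
The largest is to SN-2.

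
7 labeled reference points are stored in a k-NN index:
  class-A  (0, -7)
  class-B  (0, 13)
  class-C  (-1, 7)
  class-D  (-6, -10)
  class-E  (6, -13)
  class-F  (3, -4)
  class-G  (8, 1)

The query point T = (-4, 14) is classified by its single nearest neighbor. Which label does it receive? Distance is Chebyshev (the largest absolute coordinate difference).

class-B

d(T, class-A) = max(4, 21) = 21
d(T, class-B) = max(4, 1) = 4
d(T, class-C) = max(3, 7) = 7
d(T, class-D) = max(2, 24) = 24
d(T, class-E) = max(10, 27) = 27
d(T, class-F) = max(7, 18) = 18
d(T, class-G) = max(12, 13) = 13
Minimum is at class-B.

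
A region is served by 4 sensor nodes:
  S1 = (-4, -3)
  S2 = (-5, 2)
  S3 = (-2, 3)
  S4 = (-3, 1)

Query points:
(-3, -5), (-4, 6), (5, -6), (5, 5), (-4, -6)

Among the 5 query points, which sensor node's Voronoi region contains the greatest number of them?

S1

(-3, -5) — d² to each: S1:5, S2:53, S3:65, S4:36 → nearest is S1
(-4, 6) — d² to each: S1:81, S2:17, S3:13, S4:26 → nearest is S3
(5, -6) — d² to each: S1:90, S2:164, S3:130, S4:113 → nearest is S1
(5, 5) — d² to each: S1:145, S2:109, S3:53, S4:80 → nearest is S3
(-4, -6) — d² to each: S1:9, S2:65, S3:85, S4:50 → nearest is S1
Tally — S1:3, S3:2. S1 captures the most (3).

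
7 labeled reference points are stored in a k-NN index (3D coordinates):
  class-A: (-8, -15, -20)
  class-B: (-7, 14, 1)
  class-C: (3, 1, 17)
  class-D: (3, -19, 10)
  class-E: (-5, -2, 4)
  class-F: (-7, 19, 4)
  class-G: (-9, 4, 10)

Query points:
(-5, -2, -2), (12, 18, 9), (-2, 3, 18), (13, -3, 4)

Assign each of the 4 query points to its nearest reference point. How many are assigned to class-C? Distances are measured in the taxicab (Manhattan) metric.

1

(-5, -2, -2) — d to each: class-A:34, class-B:21, class-C:30, class-D:37, class-E:6, class-F:29, class-G:22 → nearest is class-E
(12, 18, 9) — d to each: class-A:82, class-B:31, class-C:34, class-D:47, class-E:42, class-F:25, class-G:36 → nearest is class-F
(-2, 3, 18) — d to each: class-A:62, class-B:33, class-C:8, class-D:35, class-E:22, class-F:35, class-G:16 → nearest is class-C
(13, -3, 4) — d to each: class-A:57, class-B:40, class-C:27, class-D:32, class-E:19, class-F:42, class-G:35 → nearest is class-E
1 of the 4 points has class-C as nearest.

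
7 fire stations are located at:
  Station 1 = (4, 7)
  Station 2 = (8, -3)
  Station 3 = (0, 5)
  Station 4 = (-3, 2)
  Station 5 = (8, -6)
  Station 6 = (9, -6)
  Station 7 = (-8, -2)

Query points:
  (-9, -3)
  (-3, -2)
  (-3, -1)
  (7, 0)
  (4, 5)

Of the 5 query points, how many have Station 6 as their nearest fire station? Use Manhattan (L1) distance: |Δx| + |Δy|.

0

(-9, -3) — d to each: Station 1:23, Station 2:17, Station 3:17, Station 4:11, Station 5:20, Station 6:21, Station 7:2 → nearest is Station 7
(-3, -2) — d to each: Station 1:16, Station 2:12, Station 3:10, Station 4:4, Station 5:15, Station 6:16, Station 7:5 → nearest is Station 4
(-3, -1) — d to each: Station 1:15, Station 2:13, Station 3:9, Station 4:3, Station 5:16, Station 6:17, Station 7:6 → nearest is Station 4
(7, 0) — d to each: Station 1:10, Station 2:4, Station 3:12, Station 4:12, Station 5:7, Station 6:8, Station 7:17 → nearest is Station 2
(4, 5) — d to each: Station 1:2, Station 2:12, Station 3:4, Station 4:10, Station 5:15, Station 6:16, Station 7:19 → nearest is Station 1
0 of the 5 points have Station 6 as nearest.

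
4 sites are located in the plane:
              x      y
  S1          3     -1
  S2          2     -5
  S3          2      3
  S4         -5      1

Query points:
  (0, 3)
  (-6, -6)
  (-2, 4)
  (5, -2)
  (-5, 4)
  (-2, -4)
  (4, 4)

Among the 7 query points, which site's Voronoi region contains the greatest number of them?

S3

(0, 3) — d² to each: S1:25, S2:68, S3:4, S4:29 → nearest is S3
(-6, -6) — d² to each: S1:106, S2:65, S3:145, S4:50 → nearest is S4
(-2, 4) — d² to each: S1:50, S2:97, S3:17, S4:18 → nearest is S3
(5, -2) — d² to each: S1:5, S2:18, S3:34, S4:109 → nearest is S1
(-5, 4) — d² to each: S1:89, S2:130, S3:50, S4:9 → nearest is S4
(-2, -4) — d² to each: S1:34, S2:17, S3:65, S4:34 → nearest is S2
(4, 4) — d² to each: S1:26, S2:85, S3:5, S4:90 → nearest is S3
Tally — S1:1, S2:1, S3:3, S4:2. S3 captures the most (3).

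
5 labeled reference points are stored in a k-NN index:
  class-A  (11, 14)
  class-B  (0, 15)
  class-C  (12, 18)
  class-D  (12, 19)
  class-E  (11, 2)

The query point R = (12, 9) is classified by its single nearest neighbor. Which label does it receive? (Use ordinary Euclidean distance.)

Squared Euclidean distances:
d²(R, class-A) = 1 + 25 = 26
d²(R, class-B) = 144 + 36 = 180
d²(R, class-C) = 0 + 81 = 81
d²(R, class-D) = 0 + 100 = 100
d²(R, class-E) = 1 + 49 = 50
class-A is nearest.

class-A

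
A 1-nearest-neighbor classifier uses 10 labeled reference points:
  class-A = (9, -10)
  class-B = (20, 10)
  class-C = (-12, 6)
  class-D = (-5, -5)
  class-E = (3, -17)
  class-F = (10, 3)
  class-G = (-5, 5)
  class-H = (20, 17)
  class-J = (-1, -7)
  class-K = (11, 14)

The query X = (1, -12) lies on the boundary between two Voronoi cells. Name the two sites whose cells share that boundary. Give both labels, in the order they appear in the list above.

Squared distances from X to each site:
d²(X, class-A) = (1−9)² + (-12−(-10))² = 64 + 4 = 68
d²(X, class-B) = (1−20)² + (-12−10)² = 361 + 484 = 845
d²(X, class-C) = (1−(-12))² + (-12−6)² = 169 + 324 = 493
d²(X, class-D) = (1−(-5))² + (-12−(-5))² = 36 + 49 = 85
d²(X, class-E) = (1−3)² + (-12−(-17))² = 4 + 25 = 29
d²(X, class-F) = (1−10)² + (-12−3)² = 81 + 225 = 306
d²(X, class-G) = (1−(-5))² + (-12−5)² = 36 + 289 = 325
d²(X, class-H) = (1−20)² + (-12−17)² = 361 + 841 = 1202
d²(X, class-J) = (1−(-1))² + (-12−(-7))² = 4 + 25 = 29
d²(X, class-K) = (1−11)² + (-12−14)² = 100 + 676 = 776
X is equidistant from class-E and class-J (both at squared distance 29), and every other site is strictly farther — so X lies on the class-E–class-J Voronoi edge.

class-E and class-J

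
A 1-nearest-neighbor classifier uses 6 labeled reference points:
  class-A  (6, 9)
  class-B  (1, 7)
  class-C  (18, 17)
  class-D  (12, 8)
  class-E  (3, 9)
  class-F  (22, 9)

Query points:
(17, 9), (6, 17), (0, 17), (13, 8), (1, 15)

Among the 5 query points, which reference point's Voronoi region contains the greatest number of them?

class-E

(17, 9) — d² to each: class-A:121, class-B:260, class-C:65, class-D:26, class-E:196, class-F:25 → nearest is class-F
(6, 17) — d² to each: class-A:64, class-B:125, class-C:144, class-D:117, class-E:73, class-F:320 → nearest is class-A
(0, 17) — d² to each: class-A:100, class-B:101, class-C:324, class-D:225, class-E:73, class-F:548 → nearest is class-E
(13, 8) — d² to each: class-A:50, class-B:145, class-C:106, class-D:1, class-E:101, class-F:82 → nearest is class-D
(1, 15) — d² to each: class-A:61, class-B:64, class-C:293, class-D:170, class-E:40, class-F:477 → nearest is class-E
Tally — class-A:1, class-D:1, class-E:2, class-F:1. class-E captures the most (2).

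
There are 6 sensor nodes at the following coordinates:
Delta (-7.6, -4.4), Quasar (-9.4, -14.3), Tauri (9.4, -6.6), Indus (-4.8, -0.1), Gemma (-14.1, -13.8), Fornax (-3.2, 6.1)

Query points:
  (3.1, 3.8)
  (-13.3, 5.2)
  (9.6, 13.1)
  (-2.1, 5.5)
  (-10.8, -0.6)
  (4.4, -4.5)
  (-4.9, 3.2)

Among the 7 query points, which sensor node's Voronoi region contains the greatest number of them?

Fornax

(3.1, 3.8) — d² to each: Delta:181.73, Quasar:483.86, Tauri:147.85, Indus:77.62, Gemma:605.6, Fornax:44.98 → nearest is Fornax
(-13.3, 5.2) — d² to each: Delta:124.65, Quasar:395.46, Tauri:654.53, Indus:100.34, Gemma:361.64, Fornax:102.82 → nearest is Indus
(9.6, 13.1) — d² to each: Delta:602.09, Quasar:1111.76, Tauri:388.13, Indus:381.6, Gemma:1285.3, Fornax:212.84 → nearest is Fornax
(-2.1, 5.5) — d² to each: Delta:128.26, Quasar:445.33, Tauri:278.66, Indus:38.65, Gemma:516.49, Fornax:1.57 → nearest is Fornax
(-10.8, -0.6) — d² to each: Delta:24.68, Quasar:189.65, Tauri:444.04, Indus:36.25, Gemma:185.13, Fornax:102.65 → nearest is Delta
(4.4, -4.5) — d² to each: Delta:144.01, Quasar:286.48, Tauri:29.41, Indus:104, Gemma:428.74, Fornax:170.12 → nearest is Tauri
(-4.9, 3.2) — d² to each: Delta:65.05, Quasar:326.5, Tauri:300.53, Indus:10.9, Gemma:373.64, Fornax:11.3 → nearest is Indus
Tally — Delta:1, Tauri:1, Indus:2, Fornax:3. Fornax captures the most (3).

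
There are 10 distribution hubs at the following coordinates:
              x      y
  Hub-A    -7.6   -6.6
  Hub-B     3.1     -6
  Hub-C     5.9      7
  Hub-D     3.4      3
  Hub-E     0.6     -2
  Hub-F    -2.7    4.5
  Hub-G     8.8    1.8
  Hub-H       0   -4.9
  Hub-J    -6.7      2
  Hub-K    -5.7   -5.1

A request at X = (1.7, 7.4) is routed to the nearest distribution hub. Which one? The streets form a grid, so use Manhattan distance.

d(X, Hub-A) = |1.7−(-7.6)| + |7.4−(-6.6)| = 9.3 + 14 = 23.3
d(X, Hub-B) = |1.7−3.1| + |7.4−(-6)| = 1.4 + 13.4 = 14.8
d(X, Hub-C) = |1.7−5.9| + |7.4−7| = 4.2 + 0.4 = 4.6
d(X, Hub-D) = |1.7−3.4| + |7.4−3| = 1.7 + 4.4 = 6.1
d(X, Hub-E) = |1.7−0.6| + |7.4−(-2)| = 1.1 + 9.4 = 10.5
d(X, Hub-F) = |1.7−(-2.7)| + |7.4−4.5| = 4.4 + 2.9 = 7.3
d(X, Hub-G) = |1.7−8.8| + |7.4−1.8| = 7.1 + 5.6 = 12.7
d(X, Hub-H) = |1.7−0| + |7.4−(-4.9)| = 1.7 + 12.3 = 14
d(X, Hub-J) = |1.7−(-6.7)| + |7.4−2| = 8.4 + 5.4 = 13.8
d(X, Hub-K) = |1.7−(-5.7)| + |7.4−(-5.1)| = 7.4 + 12.5 = 19.9
The smallest is to Hub-C, so X lies in the Voronoi region of Hub-C.

Hub-C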